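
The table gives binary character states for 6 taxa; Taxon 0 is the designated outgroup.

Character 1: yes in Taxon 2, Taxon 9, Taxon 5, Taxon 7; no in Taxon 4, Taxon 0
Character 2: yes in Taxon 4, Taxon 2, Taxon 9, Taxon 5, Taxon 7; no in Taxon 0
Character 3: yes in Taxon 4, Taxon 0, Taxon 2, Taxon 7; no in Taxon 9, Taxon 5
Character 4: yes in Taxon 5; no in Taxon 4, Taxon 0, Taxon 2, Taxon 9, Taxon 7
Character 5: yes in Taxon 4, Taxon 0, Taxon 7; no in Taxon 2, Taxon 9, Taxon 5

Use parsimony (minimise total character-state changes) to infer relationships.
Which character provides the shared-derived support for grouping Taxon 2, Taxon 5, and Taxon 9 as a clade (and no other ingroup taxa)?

Character 5

Character polarity is set by the outgroup: the derived state is whichever differs from the outgroup's state, so for Character 3, Character 5 the derived state is 'no', and for the remaining characters it is 'yes'.
Character 1 (derived state 'yes') is shared by Taxon 2, Taxon 5, Taxon 7, and Taxon 9 — a synapomorphy uniting that clade.
All ingroup taxa share the derived state 'yes' for Character 2; it defines the ingroup but does not resolve relationships within it.
Character 3 (derived state 'no') is shared by Taxon 5 and Taxon 9 — a synapomorphy uniting that clade.
Character 4: derived state 'yes' in Taxon 5 only — an autapomorphy, so it tells us nothing about relationships among taxa.
Character 5 (derived state 'no') is shared by Taxon 2, Taxon 5, and Taxon 9 — a synapomorphy uniting that clade.
Most parsimonious ingroup topology: ((((Taxon 9,Taxon 5),Taxon 2),Taxon 7),Taxon 4).
The clade {Taxon 2, Taxon 5, Taxon 9} is supported by Character 5: its derived state 'no' occurs in exactly those taxa and in no other taxon (including the outgroup).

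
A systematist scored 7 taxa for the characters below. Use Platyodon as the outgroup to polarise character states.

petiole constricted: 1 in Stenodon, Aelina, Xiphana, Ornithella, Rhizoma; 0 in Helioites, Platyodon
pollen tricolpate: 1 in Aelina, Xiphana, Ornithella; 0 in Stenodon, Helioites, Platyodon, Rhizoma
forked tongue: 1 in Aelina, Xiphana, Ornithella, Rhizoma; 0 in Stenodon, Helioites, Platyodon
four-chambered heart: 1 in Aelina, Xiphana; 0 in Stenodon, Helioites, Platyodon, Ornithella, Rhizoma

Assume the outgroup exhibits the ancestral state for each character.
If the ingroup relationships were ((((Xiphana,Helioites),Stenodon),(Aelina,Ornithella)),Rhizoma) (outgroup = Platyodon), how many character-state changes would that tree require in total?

Map each character onto ((((Xiphana,Helioites),Stenodon),(Aelina,Ornithella)),Rhizoma) (rooted by Platyodon) and count the minimum state changes it requires (Fitch parsimony):
petiole constricted: 2; pollen tricolpate: 2; forked tongue: 3; four-chambered heart: 2.
Total tree length = 9.

9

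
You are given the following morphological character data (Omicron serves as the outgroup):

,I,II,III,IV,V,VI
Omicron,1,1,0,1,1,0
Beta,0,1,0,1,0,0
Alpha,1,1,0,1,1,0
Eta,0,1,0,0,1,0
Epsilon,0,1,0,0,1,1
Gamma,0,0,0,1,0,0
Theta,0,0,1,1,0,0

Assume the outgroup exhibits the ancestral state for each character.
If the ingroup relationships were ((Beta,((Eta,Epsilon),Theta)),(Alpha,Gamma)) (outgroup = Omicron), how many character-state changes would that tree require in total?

Map each character onto ((Beta,((Eta,Epsilon),Theta)),(Alpha,Gamma)) (rooted by Omicron) and count the minimum state changes it requires (Fitch parsimony):
I: 2; II: 2; III: 1; IV: 1; V: 3; VI: 1.
Total tree length = 10.

10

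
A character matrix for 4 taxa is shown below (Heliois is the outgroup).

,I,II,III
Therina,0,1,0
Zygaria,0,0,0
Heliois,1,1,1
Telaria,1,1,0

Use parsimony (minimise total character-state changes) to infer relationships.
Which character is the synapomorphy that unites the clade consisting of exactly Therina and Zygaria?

I

The outgroup has state '1' for every character, so '0' is the derived state throughout.
I (derived state '0') is shared by Therina and Zygaria — a synapomorphy uniting that clade.
II (derived state '0') is unique to Zygaria (autapomorphy; uninformative for grouping).
All ingroup taxa share the derived state '0' for III; it defines the ingroup but does not resolve relationships within it.
Most parsimonious ingroup topology: ((Zygaria,Therina),Telaria).
The clade {Therina, Zygaria} is supported by I: its derived state '0' occurs in exactly those taxa and in no other taxon (including the outgroup).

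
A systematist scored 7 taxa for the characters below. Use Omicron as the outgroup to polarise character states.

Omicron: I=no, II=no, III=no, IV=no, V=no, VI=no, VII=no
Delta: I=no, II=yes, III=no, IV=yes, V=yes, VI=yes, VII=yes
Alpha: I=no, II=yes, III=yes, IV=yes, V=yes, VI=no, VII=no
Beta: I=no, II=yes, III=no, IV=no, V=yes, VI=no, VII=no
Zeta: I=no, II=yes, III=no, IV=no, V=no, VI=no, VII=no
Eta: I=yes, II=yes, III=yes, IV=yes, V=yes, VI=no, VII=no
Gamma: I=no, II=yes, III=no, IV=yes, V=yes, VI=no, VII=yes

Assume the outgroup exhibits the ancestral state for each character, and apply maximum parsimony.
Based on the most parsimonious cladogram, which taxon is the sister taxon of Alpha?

The outgroup has state 'no' for every character, so 'yes' is the derived state throughout.
I (derived state 'yes') is unique to Eta (autapomorphy; uninformative for grouping).
All ingroup taxa share the derived state 'yes' for II; it defines the ingroup but does not resolve relationships within it.
Only Alpha and Eta show the derived state 'yes' for III, supporting them as a clade.
IV (derived state 'yes') is shared by Alpha, Delta, Eta, and Gamma — a synapomorphy uniting that clade.
Only Alpha, Beta, Delta, Eta, and Gamma show the derived state 'yes' for V, supporting them as a clade.
VI (derived state 'yes') is unique to Delta (autapomorphy; uninformative for grouping).
Only Delta and Gamma show the derived state 'yes' for VII, supporting them as a clade.
Most parsimonious ingroup topology: ((((Delta,Gamma),(Alpha,Eta)),Beta),Zeta).
Alpha and Eta form a cherry on this tree, so they are sister taxa.

Eta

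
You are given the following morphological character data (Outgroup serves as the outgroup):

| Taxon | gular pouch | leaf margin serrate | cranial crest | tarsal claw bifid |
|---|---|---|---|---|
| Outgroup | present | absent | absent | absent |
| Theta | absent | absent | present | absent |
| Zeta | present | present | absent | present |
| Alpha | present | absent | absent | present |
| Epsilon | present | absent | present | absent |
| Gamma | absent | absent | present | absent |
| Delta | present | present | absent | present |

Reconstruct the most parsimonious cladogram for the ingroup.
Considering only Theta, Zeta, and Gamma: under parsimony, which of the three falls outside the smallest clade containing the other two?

Zeta

Character polarity is set by the outgroup: the derived state is whichever differs from the outgroup's state, so for gular pouch the derived state is 'absent', and for the remaining characters it is 'present'.
gular pouch: derived state 'absent' in Gamma and Theta only — synapomorphy for {Gamma, Theta}.
Only Delta and Zeta show the derived state 'present' for leaf margin serrate, supporting them as a clade.
cranial crest: derived state 'present' in Epsilon, Gamma, and Theta only — synapomorphy for {Epsilon, Gamma, Theta}.
tarsal claw bifid (derived state 'present') is shared by Alpha, Delta, and Zeta — a synapomorphy uniting that clade.
Most parsimonious ingroup topology: (((Theta,Gamma),Epsilon),((Zeta,Delta),Alpha)).
Theta and Gamma share a more recent common ancestor with each other than either does with Zeta, so Zeta is the least closely related of the three.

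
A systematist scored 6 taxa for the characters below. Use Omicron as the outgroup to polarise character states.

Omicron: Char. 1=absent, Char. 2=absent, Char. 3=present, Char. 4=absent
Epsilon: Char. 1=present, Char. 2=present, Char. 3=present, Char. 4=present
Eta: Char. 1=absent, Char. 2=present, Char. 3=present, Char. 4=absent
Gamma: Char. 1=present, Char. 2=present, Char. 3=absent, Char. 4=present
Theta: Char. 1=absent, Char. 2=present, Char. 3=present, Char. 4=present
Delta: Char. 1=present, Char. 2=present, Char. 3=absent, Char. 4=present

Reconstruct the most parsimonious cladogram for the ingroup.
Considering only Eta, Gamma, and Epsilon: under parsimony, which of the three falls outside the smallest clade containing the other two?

Eta

Character polarity is set by the outgroup: the derived state is whichever differs from the outgroup's state, so for Char. 3 the derived state is 'absent', and for the remaining characters it is 'present'.
Only Delta, Epsilon, and Gamma show the derived state 'present' for Char. 1, supporting them as a clade.
Char. 2 (derived state 'present') is shared by all ingroup taxa — unites the whole ingroup.
Char. 3: derived state 'absent' in Delta and Gamma only — synapomorphy for {Delta, Gamma}.
Only Delta, Epsilon, Gamma, and Theta show the derived state 'present' for Char. 4, supporting them as a clade.
Most parsimonious ingroup topology: (((Epsilon,(Gamma,Delta)),Theta),Eta).
Gamma and Epsilon share a more recent common ancestor with each other than either does with Eta, so Eta is the least closely related of the three.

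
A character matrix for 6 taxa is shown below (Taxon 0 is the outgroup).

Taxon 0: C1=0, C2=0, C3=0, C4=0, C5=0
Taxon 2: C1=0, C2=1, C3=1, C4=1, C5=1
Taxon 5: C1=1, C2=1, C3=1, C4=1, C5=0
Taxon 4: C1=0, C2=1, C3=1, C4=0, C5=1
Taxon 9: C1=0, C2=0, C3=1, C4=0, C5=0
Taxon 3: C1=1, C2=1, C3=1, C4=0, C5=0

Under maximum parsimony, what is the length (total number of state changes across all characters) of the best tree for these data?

The outgroup has state '0' for every character, so '1' is the derived state throughout.
C1: derived state '1' in Taxon 3 and Taxon 5 only — synapomorphy for {Taxon 3, Taxon 5}.
C2: derived state '1' in Taxon 2, Taxon 3, Taxon 4, and Taxon 5 only — synapomorphy for {Taxon 2, Taxon 3, Taxon 4, Taxon 5}.
All ingroup taxa share the derived state '1' for C3; it defines the ingroup but does not resolve relationships within it.
C4 groups Taxon 2 and Taxon 5, which is incompatible with the clades supported by the remaining characters; treating it as convergent (homoplasy) costs fewer steps than any alternative tree.
Only Taxon 2 and Taxon 4 show the derived state '1' for C5, supporting them as a clade.
Most parsimonious ingroup topology: (((Taxon 2,Taxon 4),(Taxon 5,Taxon 3)),Taxon 9).
Changes per character on this tree: C1: 1; C2: 1; C3: 1; C4: 2; C5: 1.
Total = 6.

6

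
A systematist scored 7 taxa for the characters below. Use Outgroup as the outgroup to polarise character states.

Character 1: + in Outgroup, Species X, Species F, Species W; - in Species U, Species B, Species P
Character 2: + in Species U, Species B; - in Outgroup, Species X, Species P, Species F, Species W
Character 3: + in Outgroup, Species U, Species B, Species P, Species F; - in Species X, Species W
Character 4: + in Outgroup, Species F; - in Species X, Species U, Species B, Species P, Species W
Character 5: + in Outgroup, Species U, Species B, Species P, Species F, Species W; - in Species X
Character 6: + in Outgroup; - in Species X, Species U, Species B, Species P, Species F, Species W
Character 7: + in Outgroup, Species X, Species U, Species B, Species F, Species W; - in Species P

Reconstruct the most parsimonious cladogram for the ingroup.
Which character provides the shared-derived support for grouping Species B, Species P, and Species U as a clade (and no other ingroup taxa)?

Character polarity is set by the outgroup: the derived state is whichever differs from the outgroup's state, so for Character 1, Character 3, Character 4, Character 5, Character 6, Character 7 the derived state is '-', and for the remaining characters it is '+'.
Character 1 (derived state '-') is shared by Species B, Species P, and Species U — a synapomorphy uniting that clade.
Character 2 (derived state '+') is shared by Species B and Species U — a synapomorphy uniting that clade.
Character 3 (derived state '-') is shared by Species W and Species X — a synapomorphy uniting that clade.
Character 4 (derived state '-') is shared by Species B, Species P, Species U, Species W, and Species X — a synapomorphy uniting that clade.
Character 5 (derived state '-') is unique to Species X (autapomorphy; uninformative for grouping).
Character 6 (derived state '-') is shared by all ingroup taxa — unites the whole ingroup.
Character 7 (derived state '-') is unique to Species P (autapomorphy; uninformative for grouping).
Most parsimonious ingroup topology: (((Species X,Species W),((Species U,Species B),Species P)),Species F).
The clade {Species B, Species P, Species U} is supported by Character 1: its derived state '-' occurs in exactly those taxa and in no other taxon (including the outgroup).

Character 1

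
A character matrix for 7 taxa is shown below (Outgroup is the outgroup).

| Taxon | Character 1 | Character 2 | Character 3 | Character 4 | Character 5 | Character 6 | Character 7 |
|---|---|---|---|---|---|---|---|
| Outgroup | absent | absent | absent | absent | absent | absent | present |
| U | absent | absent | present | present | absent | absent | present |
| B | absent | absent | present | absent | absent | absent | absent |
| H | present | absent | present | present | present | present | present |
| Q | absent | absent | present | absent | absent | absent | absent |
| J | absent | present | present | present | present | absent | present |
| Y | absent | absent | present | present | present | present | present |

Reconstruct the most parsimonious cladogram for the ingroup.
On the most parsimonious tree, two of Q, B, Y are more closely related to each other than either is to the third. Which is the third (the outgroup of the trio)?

Y

Character polarity is set by the outgroup: the derived state is whichever differs from the outgroup's state, so for Character 7 the derived state is 'absent', and for the remaining characters it is 'present'.
Character 1 (derived state 'present') is unique to H (autapomorphy; uninformative for grouping).
Character 2 (derived state 'present') is unique to J (autapomorphy; uninformative for grouping).
All ingroup taxa share the derived state 'present' for Character 3; it defines the ingroup but does not resolve relationships within it.
Only H, J, U, and Y show the derived state 'present' for Character 4, supporting them as a clade.
Only H, J, and Y show the derived state 'present' for Character 5, supporting them as a clade.
Character 6: derived state 'present' in H and Y only — synapomorphy for {H, Y}.
Character 7 (derived state 'absent') is shared by B and Q — a synapomorphy uniting that clade.
Most parsimonious ingroup topology: ((U,((H,Y),J)),(B,Q)).
Q and B share a more recent common ancestor with each other than either does with Y, so Y is the least closely related of the three.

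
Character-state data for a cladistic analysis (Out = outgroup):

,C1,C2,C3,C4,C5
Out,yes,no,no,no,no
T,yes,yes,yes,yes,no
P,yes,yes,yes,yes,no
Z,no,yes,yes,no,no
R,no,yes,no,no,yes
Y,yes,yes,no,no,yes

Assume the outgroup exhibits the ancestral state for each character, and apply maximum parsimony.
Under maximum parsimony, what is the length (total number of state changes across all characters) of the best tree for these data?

Character polarity is set by the outgroup: the derived state is whichever differs from the outgroup's state, so for C1 the derived state is 'no', and for the remaining characters it is 'yes'.
C1 (state 'no') occurs in R and Z but conflicts with the nesting implied by the other characters — most parsimoniously interpreted as homoplasy.
C2 (derived state 'yes') is shared by all ingroup taxa — unites the whole ingroup.
C3 (derived state 'yes') is shared by P, T, and Z — a synapomorphy uniting that clade.
Only P and T show the derived state 'yes' for C4, supporting them as a clade.
C5 (derived state 'yes') is shared by R and Y — a synapomorphy uniting that clade.
Most parsimonious ingroup topology: (((T,P),Z),(R,Y)).
Changes per character on this tree: C1: 2; C2: 1; C3: 1; C4: 1; C5: 1.
Total = 6.

6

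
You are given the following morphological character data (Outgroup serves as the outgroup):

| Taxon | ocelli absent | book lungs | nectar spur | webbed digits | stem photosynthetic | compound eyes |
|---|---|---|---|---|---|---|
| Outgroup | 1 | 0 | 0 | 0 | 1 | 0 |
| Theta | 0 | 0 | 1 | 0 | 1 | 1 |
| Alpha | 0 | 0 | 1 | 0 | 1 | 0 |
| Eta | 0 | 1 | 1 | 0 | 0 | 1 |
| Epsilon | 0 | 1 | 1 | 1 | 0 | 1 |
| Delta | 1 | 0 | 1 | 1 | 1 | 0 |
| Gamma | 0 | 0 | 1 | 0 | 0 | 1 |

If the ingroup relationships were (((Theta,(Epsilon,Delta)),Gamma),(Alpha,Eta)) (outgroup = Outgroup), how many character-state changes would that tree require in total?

12

Map each character onto (((Theta,(Epsilon,Delta)),Gamma),(Alpha,Eta)) (rooted by Outgroup) and count the minimum state changes it requires (Fitch parsimony):
ocelli absent: 2; book lungs: 2; nectar spur: 1; webbed digits: 1; stem photosynthetic: 3; compound eyes: 3.
Total tree length = 12.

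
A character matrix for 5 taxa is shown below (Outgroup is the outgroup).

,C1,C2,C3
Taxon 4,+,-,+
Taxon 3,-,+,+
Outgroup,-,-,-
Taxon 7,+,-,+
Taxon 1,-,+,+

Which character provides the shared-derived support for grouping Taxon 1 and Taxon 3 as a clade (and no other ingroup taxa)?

C2

The outgroup has state '-' for every character, so '+' is the derived state throughout.
Only Taxon 4 and Taxon 7 show the derived state '+' for C1, supporting them as a clade.
C2 (derived state '+') is shared by Taxon 1 and Taxon 3 — a synapomorphy uniting that clade.
C3 (derived state '+') is shared by all ingroup taxa — unites the whole ingroup.
Most parsimonious ingroup topology: ((Taxon 7,Taxon 4),(Taxon 1,Taxon 3)).
The clade {Taxon 1, Taxon 3} is supported by C2: its derived state '+' occurs in exactly those taxa and in no other taxon (including the outgroup).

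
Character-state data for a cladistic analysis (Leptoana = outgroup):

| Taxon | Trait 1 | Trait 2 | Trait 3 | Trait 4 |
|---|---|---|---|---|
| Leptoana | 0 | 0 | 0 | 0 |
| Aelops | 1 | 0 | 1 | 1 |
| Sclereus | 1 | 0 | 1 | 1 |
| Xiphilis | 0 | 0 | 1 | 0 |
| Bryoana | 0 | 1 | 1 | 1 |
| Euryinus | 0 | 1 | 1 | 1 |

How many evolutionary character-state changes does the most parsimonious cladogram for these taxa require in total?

The outgroup has state '0' for every character, so '1' is the derived state throughout.
Trait 1 (derived state '1') is shared by Aelops and Sclereus — a synapomorphy uniting that clade.
Trait 2: derived state '1' in Bryoana and Euryinus only — synapomorphy for {Bryoana, Euryinus}.
Trait 3 (derived state '1') is shared by all ingroup taxa — unites the whole ingroup.
Only Aelops, Bryoana, Euryinus, and Sclereus show the derived state '1' for Trait 4, supporting them as a clade.
Most parsimonious ingroup topology: (((Aelops,Sclereus),(Bryoana,Euryinus)),Xiphilis).
Changes per character on this tree: Trait 1: 1; Trait 2: 1; Trait 3: 1; Trait 4: 1.
Total = 4.

4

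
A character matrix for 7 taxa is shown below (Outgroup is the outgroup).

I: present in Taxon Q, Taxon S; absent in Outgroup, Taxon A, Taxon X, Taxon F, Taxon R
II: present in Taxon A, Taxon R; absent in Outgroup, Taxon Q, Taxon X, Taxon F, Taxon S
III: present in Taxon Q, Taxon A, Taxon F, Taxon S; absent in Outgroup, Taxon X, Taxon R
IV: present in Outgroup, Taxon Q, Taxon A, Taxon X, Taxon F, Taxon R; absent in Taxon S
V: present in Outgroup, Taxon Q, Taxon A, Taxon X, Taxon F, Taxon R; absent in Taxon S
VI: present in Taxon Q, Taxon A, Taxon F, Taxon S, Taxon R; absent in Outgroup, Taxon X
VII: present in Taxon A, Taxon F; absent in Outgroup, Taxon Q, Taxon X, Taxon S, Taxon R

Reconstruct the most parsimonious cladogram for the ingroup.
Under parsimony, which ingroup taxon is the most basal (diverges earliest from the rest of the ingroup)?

Taxon X

Character polarity is set by the outgroup: the derived state is whichever differs from the outgroup's state, so for IV, V the derived state is 'absent', and for the remaining characters it is 'present'.
I (derived state 'present') is shared by Taxon Q and Taxon S — a synapomorphy uniting that clade.
II (state 'present') occurs in Taxon A and Taxon R but conflicts with the nesting implied by the other characters — most parsimoniously interpreted as homoplasy.
Only Taxon A, Taxon F, Taxon Q, and Taxon S show the derived state 'present' for III, supporting them as a clade.
IV (derived state 'absent') is unique to Taxon S (autapomorphy; uninformative for grouping).
V (derived state 'absent') is unique to Taxon S (autapomorphy; uninformative for grouping).
VI: derived state 'present' in Taxon A, Taxon F, Taxon Q, Taxon R, and Taxon S only — synapomorphy for {Taxon A, Taxon F, Taxon Q, Taxon R, Taxon S}.
VII: derived state 'present' in Taxon A and Taxon F only — synapomorphy for {Taxon A, Taxon F}.
Most parsimonious ingroup topology: ((((Taxon Q,Taxon S),(Taxon A,Taxon F)),Taxon R),Taxon X).
Taxon X is sister to the clade containing all other ingroup taxa, so it is the earliest-diverging (most basal) ingroup lineage.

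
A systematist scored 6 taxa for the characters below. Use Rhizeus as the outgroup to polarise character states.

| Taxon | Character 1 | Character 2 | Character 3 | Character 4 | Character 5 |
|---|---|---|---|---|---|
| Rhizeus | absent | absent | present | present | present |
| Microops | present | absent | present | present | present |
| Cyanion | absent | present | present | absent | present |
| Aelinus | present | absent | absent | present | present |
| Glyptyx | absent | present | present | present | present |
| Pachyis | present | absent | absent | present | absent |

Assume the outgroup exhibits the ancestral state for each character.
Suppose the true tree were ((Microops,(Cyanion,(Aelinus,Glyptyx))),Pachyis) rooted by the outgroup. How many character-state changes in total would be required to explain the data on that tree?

9

Map each character onto ((Microops,(Cyanion,(Aelinus,Glyptyx))),Pachyis) (rooted by Rhizeus) and count the minimum state changes it requires (Fitch parsimony):
Character 1: 3; Character 2: 2; Character 3: 2; Character 4: 1; Character 5: 1.
Total tree length = 9.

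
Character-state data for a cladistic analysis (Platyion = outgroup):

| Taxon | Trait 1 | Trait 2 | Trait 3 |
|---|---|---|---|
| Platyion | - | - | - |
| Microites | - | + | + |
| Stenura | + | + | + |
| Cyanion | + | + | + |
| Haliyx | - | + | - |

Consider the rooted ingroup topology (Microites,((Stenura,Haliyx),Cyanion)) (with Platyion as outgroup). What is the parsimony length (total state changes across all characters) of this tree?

Map each character onto (Microites,((Stenura,Haliyx),Cyanion)) (rooted by Platyion) and count the minimum state changes it requires (Fitch parsimony):
Trait 1: 2; Trait 2: 1; Trait 3: 2.
Total tree length = 5.

5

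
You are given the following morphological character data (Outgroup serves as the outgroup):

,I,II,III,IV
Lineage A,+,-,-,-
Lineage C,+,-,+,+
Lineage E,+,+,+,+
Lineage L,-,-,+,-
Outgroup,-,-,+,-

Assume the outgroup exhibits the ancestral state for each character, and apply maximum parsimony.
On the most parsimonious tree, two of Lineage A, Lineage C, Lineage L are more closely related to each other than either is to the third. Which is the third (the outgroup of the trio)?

Character polarity is set by the outgroup: the derived state is whichever differs from the outgroup's state, so for III the derived state is '-', and for the remaining characters it is '+'.
I (derived state '+') is shared by Lineage A, Lineage C, and Lineage E — a synapomorphy uniting that clade.
II: derived state '+' in Lineage E only — an autapomorphy, so it tells us nothing about relationships among taxa.
III (derived state '-') is unique to Lineage A (autapomorphy; uninformative for grouping).
Only Lineage C and Lineage E show the derived state '+' for IV, supporting them as a clade.
Most parsimonious ingroup topology: ((Lineage A,(Lineage E,Lineage C)),Lineage L).
Lineage C and Lineage A share a more recent common ancestor with each other than either does with Lineage L, so Lineage L is the least closely related of the three.

Lineage L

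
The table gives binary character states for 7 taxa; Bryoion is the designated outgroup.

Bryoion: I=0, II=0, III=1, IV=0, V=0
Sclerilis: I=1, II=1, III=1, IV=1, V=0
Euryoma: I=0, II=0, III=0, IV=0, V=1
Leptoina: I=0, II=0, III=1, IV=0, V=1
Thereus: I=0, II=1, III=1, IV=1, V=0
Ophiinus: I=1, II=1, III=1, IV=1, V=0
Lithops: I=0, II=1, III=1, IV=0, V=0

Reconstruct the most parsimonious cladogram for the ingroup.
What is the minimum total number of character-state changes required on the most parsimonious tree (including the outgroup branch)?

5

Character polarity is set by the outgroup: the derived state is whichever differs from the outgroup's state, so for III the derived state is '0', and for the remaining characters it is '1'.
Only Ophiinus and Sclerilis show the derived state '1' for I, supporting them as a clade.
Only Lithops, Ophiinus, Sclerilis, and Thereus show the derived state '1' for II, supporting them as a clade.
III (derived state '0') is unique to Euryoma (autapomorphy; uninformative for grouping).
Only Ophiinus, Sclerilis, and Thereus show the derived state '1' for IV, supporting them as a clade.
Only Euryoma and Leptoina show the derived state '1' for V, supporting them as a clade.
Most parsimonious ingroup topology: ((((Sclerilis,Ophiinus),Thereus),Lithops),(Euryoma,Leptoina)).
Changes per character on this tree: I: 1; II: 1; III: 1; IV: 1; V: 1.
Total = 5.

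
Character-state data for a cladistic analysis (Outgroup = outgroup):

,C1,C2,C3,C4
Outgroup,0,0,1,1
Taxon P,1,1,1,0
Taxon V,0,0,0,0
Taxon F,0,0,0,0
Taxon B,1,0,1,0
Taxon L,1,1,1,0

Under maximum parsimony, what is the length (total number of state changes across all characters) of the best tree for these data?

4

Character polarity is set by the outgroup: the derived state is whichever differs from the outgroup's state, so for C3, C4 the derived state is '0', and for the remaining characters it is '1'.
C1 (derived state '1') is shared by Taxon B, Taxon L, and Taxon P — a synapomorphy uniting that clade.
C2 (derived state '1') is shared by Taxon L and Taxon P — a synapomorphy uniting that clade.
C3: derived state '0' in Taxon F and Taxon V only — synapomorphy for {Taxon F, Taxon V}.
C4 (derived state '0') is shared by all ingroup taxa — unites the whole ingroup.
Most parsimonious ingroup topology: (((Taxon P,Taxon L),Taxon B),(Taxon V,Taxon F)).
Changes per character on this tree: C1: 1; C2: 1; C3: 1; C4: 1.
Total = 4.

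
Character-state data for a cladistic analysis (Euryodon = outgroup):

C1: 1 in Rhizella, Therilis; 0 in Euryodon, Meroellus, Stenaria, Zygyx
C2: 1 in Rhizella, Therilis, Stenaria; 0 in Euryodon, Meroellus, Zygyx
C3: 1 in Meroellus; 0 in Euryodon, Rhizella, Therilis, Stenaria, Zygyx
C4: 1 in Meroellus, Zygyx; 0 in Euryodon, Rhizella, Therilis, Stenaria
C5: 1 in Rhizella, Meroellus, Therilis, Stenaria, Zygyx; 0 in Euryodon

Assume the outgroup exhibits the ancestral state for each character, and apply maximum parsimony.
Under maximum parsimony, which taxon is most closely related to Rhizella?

The outgroup has state '0' for every character, so '1' is the derived state throughout.
C1 (derived state '1') is shared by Rhizella and Therilis — a synapomorphy uniting that clade.
Only Rhizella, Stenaria, and Therilis show the derived state '1' for C2, supporting them as a clade.
C3: derived state '1' in Meroellus only — an autapomorphy, so it tells us nothing about relationships among taxa.
Only Meroellus and Zygyx show the derived state '1' for C4, supporting them as a clade.
C5 (derived state '1') is shared by all ingroup taxa — unites the whole ingroup.
Most parsimonious ingroup topology: (((Rhizella,Therilis),Stenaria),(Meroellus,Zygyx)).
Rhizella and Therilis form a cherry on this tree, so they are sister taxa.

Therilis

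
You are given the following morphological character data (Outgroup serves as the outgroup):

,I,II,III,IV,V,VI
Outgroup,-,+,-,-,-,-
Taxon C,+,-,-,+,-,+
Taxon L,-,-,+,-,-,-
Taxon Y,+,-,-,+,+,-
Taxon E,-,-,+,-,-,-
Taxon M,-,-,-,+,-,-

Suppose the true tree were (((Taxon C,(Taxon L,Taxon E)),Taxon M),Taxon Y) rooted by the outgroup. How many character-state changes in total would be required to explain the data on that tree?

8

Map each character onto (((Taxon C,(Taxon L,Taxon E)),Taxon M),Taxon Y) (rooted by Outgroup) and count the minimum state changes it requires (Fitch parsimony):
I: 2; II: 1; III: 1; IV: 2; V: 1; VI: 1.
Total tree length = 8.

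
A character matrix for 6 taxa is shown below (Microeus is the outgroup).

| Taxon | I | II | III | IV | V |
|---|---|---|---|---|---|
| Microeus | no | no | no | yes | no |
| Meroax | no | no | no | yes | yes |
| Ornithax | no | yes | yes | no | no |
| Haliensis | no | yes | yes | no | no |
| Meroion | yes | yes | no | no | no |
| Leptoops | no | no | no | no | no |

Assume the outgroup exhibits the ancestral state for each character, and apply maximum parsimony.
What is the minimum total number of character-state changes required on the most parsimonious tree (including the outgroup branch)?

5

Character polarity is set by the outgroup: the derived state is whichever differs from the outgroup's state, so for IV the derived state is 'no', and for the remaining characters it is 'yes'.
I (derived state 'yes') is unique to Meroion (autapomorphy; uninformative for grouping).
II (derived state 'yes') is shared by Haliensis, Meroion, and Ornithax — a synapomorphy uniting that clade.
III (derived state 'yes') is shared by Haliensis and Ornithax — a synapomorphy uniting that clade.
IV: derived state 'no' in Haliensis, Leptoops, Meroion, and Ornithax only — synapomorphy for {Haliensis, Leptoops, Meroion, Ornithax}.
V: derived state 'yes' in Meroax only — an autapomorphy, so it tells us nothing about relationships among taxa.
Most parsimonious ingroup topology: (Meroax,(((Ornithax,Haliensis),Meroion),Leptoops)).
Changes per character on this tree: I: 1; II: 1; III: 1; IV: 1; V: 1.
Total = 5.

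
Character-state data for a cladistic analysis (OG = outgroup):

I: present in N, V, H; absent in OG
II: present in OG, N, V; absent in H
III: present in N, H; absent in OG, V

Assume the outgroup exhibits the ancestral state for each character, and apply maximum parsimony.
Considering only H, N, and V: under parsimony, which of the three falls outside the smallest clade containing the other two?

V

Character polarity is set by the outgroup: the derived state is whichever differs from the outgroup's state, so for II the derived state is 'absent', and for the remaining characters it is 'present'.
I (derived state 'present') is shared by all ingroup taxa — unites the whole ingroup.
II: derived state 'absent' in H only — an autapomorphy, so it tells us nothing about relationships among taxa.
III: derived state 'present' in H and N only — synapomorphy for {H, N}.
Most parsimonious ingroup topology: (V,(N,H)).
N and H share a more recent common ancestor with each other than either does with V, so V is the least closely related of the three.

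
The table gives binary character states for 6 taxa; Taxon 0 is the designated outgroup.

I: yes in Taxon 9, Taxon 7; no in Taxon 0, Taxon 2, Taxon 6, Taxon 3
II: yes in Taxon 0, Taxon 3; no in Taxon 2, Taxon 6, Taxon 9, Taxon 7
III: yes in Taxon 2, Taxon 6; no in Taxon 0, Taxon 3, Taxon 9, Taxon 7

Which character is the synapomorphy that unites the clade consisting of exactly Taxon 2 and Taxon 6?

Character polarity is set by the outgroup: the derived state is whichever differs from the outgroup's state, so for II the derived state is 'no', and for the remaining characters it is 'yes'.
Only Taxon 7 and Taxon 9 show the derived state 'yes' for I, supporting them as a clade.
II: derived state 'no' in Taxon 2, Taxon 6, Taxon 7, and Taxon 9 only — synapomorphy for {Taxon 2, Taxon 6, Taxon 7, Taxon 9}.
III: derived state 'yes' in Taxon 2 and Taxon 6 only — synapomorphy for {Taxon 2, Taxon 6}.
Most parsimonious ingroup topology: (((Taxon 2,Taxon 6),(Taxon 9,Taxon 7)),Taxon 3).
The clade {Taxon 2, Taxon 6} is supported by III: its derived state 'yes' occurs in exactly those taxa and in no other taxon (including the outgroup).

III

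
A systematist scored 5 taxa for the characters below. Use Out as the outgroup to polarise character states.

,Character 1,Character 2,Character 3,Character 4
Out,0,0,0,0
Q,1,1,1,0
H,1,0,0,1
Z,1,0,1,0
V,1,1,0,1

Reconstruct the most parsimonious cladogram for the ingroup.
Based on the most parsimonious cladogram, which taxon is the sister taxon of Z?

Q

The outgroup has state '0' for every character, so '1' is the derived state throughout.
All ingroup taxa share the derived state '1' for Character 1; it defines the ingroup but does not resolve relationships within it.
Character 2 (state '1') occurs in Q and V but conflicts with the nesting implied by the other characters — most parsimoniously interpreted as homoplasy.
Character 3: derived state '1' in Q and Z only — synapomorphy for {Q, Z}.
Character 4 (derived state '1') is shared by H and V — a synapomorphy uniting that clade.
Most parsimonious ingroup topology: ((Q,Z),(H,V)).
Z and Q form a cherry on this tree, so they are sister taxa.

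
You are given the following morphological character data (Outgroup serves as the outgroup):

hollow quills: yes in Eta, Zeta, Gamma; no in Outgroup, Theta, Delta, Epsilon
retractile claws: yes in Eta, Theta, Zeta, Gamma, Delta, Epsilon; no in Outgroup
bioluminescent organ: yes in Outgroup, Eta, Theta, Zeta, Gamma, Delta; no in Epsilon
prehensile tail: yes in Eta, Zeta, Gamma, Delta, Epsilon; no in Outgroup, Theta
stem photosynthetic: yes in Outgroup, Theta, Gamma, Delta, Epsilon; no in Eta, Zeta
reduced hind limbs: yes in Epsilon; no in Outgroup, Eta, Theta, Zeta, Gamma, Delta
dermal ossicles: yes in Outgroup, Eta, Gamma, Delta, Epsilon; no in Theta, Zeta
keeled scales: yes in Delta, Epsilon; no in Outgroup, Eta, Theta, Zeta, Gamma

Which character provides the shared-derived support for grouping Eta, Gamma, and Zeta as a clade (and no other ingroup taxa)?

Character polarity is set by the outgroup: the derived state is whichever differs from the outgroup's state, so for bioluminescent organ, stem photosynthetic, dermal ossicles the derived state is 'no', and for the remaining characters it is 'yes'.
Only Eta, Gamma, and Zeta show the derived state 'yes' for hollow quills, supporting them as a clade.
retractile claws (derived state 'yes') is shared by all ingroup taxa — unites the whole ingroup.
bioluminescent organ: derived state 'no' in Epsilon only — an autapomorphy, so it tells us nothing about relationships among taxa.
Only Delta, Epsilon, Eta, Gamma, and Zeta show the derived state 'yes' for prehensile tail, supporting them as a clade.
stem photosynthetic: derived state 'no' in Eta and Zeta only — synapomorphy for {Eta, Zeta}.
reduced hind limbs (derived state 'yes') is unique to Epsilon (autapomorphy; uninformative for grouping).
dermal ossicles (state 'no') occurs in Theta and Zeta but conflicts with the nesting implied by the other characters — most parsimoniously interpreted as homoplasy.
Only Delta and Epsilon show the derived state 'yes' for keeled scales, supporting them as a clade.
Most parsimonious ingroup topology: ((((Eta,Zeta),Gamma),(Delta,Epsilon)),Theta).
The clade {Eta, Gamma, Zeta} is supported by hollow quills: its derived state 'yes' occurs in exactly those taxa and in no other taxon (including the outgroup).

hollow quills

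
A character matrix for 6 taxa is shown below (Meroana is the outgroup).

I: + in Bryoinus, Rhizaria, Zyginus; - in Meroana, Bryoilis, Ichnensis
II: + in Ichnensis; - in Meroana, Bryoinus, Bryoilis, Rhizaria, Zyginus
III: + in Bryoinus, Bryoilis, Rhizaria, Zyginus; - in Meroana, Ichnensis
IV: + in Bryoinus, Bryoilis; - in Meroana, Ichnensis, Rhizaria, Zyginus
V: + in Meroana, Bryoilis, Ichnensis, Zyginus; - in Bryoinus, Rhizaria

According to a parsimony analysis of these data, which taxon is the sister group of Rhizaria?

Character polarity is set by the outgroup: the derived state is whichever differs from the outgroup's state, so for V the derived state is '-', and for the remaining characters it is '+'.
Only Bryoinus, Rhizaria, and Zyginus show the derived state '+' for I, supporting them as a clade.
II (derived state '+') is unique to Ichnensis (autapomorphy; uninformative for grouping).
Only Bryoilis, Bryoinus, Rhizaria, and Zyginus show the derived state '+' for III, supporting them as a clade.
IV groups Bryoilis and Bryoinus, which is incompatible with the clades supported by the remaining characters; treating it as convergent (homoplasy) costs fewer steps than any alternative tree.
Only Bryoinus and Rhizaria show the derived state '-' for V, supporting them as a clade.
Most parsimonious ingroup topology: ((((Bryoinus,Rhizaria),Zyginus),Bryoilis),Ichnensis).
Rhizaria and Bryoinus form a cherry on this tree, so they are sister taxa.

Bryoinus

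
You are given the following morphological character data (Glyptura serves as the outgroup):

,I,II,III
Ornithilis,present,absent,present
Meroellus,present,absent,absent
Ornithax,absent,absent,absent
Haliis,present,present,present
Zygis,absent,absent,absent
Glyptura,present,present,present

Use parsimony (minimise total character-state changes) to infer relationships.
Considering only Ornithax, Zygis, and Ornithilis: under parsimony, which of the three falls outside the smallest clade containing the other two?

The outgroup has state 'present' for every character, so 'absent' is the derived state throughout.
Only Ornithax and Zygis show the derived state 'absent' for I, supporting them as a clade.
II (derived state 'absent') is shared by Meroellus, Ornithax, Ornithilis, and Zygis — a synapomorphy uniting that clade.
III: derived state 'absent' in Meroellus, Ornithax, and Zygis only — synapomorphy for {Meroellus, Ornithax, Zygis}.
Most parsimonious ingroup topology: (Haliis,(Ornithilis,((Zygis,Ornithax),Meroellus))).
Zygis and Ornithax share a more recent common ancestor with each other than either does with Ornithilis, so Ornithilis is the least closely related of the three.

Ornithilis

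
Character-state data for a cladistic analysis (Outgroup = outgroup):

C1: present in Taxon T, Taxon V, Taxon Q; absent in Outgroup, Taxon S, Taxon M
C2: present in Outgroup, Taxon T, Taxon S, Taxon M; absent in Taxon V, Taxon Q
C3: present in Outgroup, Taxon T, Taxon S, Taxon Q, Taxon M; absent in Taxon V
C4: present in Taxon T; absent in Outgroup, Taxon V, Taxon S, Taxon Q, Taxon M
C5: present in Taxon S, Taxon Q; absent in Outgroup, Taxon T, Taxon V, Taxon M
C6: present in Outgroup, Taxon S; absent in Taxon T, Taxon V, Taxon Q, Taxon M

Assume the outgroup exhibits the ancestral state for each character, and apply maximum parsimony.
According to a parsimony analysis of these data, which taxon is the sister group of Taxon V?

Character polarity is set by the outgroup: the derived state is whichever differs from the outgroup's state, so for C2, C3, C6 the derived state is 'absent', and for the remaining characters it is 'present'.
C1 (derived state 'present') is shared by Taxon Q, Taxon T, and Taxon V — a synapomorphy uniting that clade.
Only Taxon Q and Taxon V show the derived state 'absent' for C2, supporting them as a clade.
C3: derived state 'absent' in Taxon V only — an autapomorphy, so it tells us nothing about relationships among taxa.
C4: derived state 'present' in Taxon T only — an autapomorphy, so it tells us nothing about relationships among taxa.
C5 (state 'present') occurs in Taxon Q and Taxon S but conflicts with the nesting implied by the other characters — most parsimoniously interpreted as homoplasy.
C6: derived state 'absent' in Taxon M, Taxon Q, Taxon T, and Taxon V only — synapomorphy for {Taxon M, Taxon Q, Taxon T, Taxon V}.
Most parsimonious ingroup topology: (((Taxon T,(Taxon V,Taxon Q)),Taxon M),Taxon S).
Taxon V and Taxon Q form a cherry on this tree, so they are sister taxa.

Taxon Q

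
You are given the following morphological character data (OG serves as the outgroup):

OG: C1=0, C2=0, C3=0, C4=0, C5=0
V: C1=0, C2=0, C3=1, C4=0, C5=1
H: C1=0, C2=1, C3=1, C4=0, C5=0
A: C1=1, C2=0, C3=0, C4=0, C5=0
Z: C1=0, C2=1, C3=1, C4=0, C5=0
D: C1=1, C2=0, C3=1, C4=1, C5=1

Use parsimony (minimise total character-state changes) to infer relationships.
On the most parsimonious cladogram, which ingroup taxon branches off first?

A

The outgroup has state '0' for every character, so '1' is the derived state throughout.
C1 groups A and D, which is incompatible with the clades supported by the remaining characters; treating it as convergent (homoplasy) costs fewer steps than any alternative tree.
C2: derived state '1' in H and Z only — synapomorphy for {H, Z}.
C3 (derived state '1') is shared by D, H, V, and Z — a synapomorphy uniting that clade.
C4: derived state '1' in D only — an autapomorphy, so it tells us nothing about relationships among taxa.
C5: derived state '1' in D and V only — synapomorphy for {D, V}.
Most parsimonious ingroup topology: (((V,D),(H,Z)),A).
A is sister to the clade containing all other ingroup taxa, so it is the earliest-diverging (most basal) ingroup lineage.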